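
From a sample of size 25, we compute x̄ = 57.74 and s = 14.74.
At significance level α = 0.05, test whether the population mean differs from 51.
One-sample t-test:
H₀: μ = 51
H₁: μ ≠ 51
df = n - 1 = 24
t = (x̄ - μ₀) / (s/√n) = (57.74 - 51) / (14.74/√25) = 2.286
p-value = 0.0314

Since p-value < α = 0.05, we reject H₀.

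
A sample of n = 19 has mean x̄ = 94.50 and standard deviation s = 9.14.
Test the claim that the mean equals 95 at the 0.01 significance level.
One-sample t-test:
H₀: μ = 95
H₁: μ ≠ 95
df = n - 1 = 18
t = (x̄ - μ₀) / (s/√n) = (94.50 - 95) / (9.14/√19) = -0.238
p-value = 0.8142

Since p-value > α = 0.01, we fail to reject H₀.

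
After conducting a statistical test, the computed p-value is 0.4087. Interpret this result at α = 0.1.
Since p = 0.4087 > α = 0.1, fail to reject H₀.
There is insufficient evidence to reject the null hypothesis; the result is not statistically significant at the 0.1 level.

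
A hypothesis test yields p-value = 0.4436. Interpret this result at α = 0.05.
Since p = 0.4436 > α = 0.05, fail to reject H₀.
There is insufficient evidence to reject the null hypothesis; the result is not statistically significant at the 0.05 level.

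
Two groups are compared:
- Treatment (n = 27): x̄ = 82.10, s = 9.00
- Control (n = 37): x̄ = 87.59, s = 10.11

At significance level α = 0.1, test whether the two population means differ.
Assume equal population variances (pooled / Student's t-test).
Student's two-sample t-test (equal variances):
H₀: μ₁ = μ₂
H₁: μ₁ ≠ μ₂
df = n₁ + n₂ - 2 = 62
Pooled variance s_p² = [(n₁-1)s₁² + (n₂-1)s₂²] / (n₁ + n₂ - 2) = [(26)(9.00²) + (36)(10.11²)] / 62 = 93.3167
SE = √(s_p²(1/n₁ + 1/n₂)) = √(93.3167 × (1/27 + 1/37)) = 2.4450
t = (x̄₁ - x̄₂) / SE = (82.10 - 87.59) / 2.4450 = -5.49 / 2.4450 = -2.245
p-value = 0.0283

Since p-value < α = 0.1, we reject H₀.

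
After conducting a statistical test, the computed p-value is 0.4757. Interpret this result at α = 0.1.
Since p = 0.4757 > α = 0.1, fail to reject H₀.
There is insufficient evidence to reject the null hypothesis; the result is not statistically significant at the 0.1 level.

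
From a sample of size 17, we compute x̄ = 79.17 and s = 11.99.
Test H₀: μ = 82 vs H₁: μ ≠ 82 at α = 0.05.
One-sample t-test:
H₀: μ = 82
H₁: μ ≠ 82
df = n - 1 = 16
t = (x̄ - μ₀) / (s/√n) = (79.17 - 82) / (11.99/√17) = -0.973
p-value = 0.3449

Since p-value > α = 0.05, we fail to reject H₀.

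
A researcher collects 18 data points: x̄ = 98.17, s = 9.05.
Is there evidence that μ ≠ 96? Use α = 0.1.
One-sample t-test:
H₀: μ = 96
H₁: μ ≠ 96
df = n - 1 = 17
t = (x̄ - μ₀) / (s/√n) = (98.17 - 96) / (9.05/√18) = 1.017
p-value = 0.3233

Since p-value > α = 0.1, we fail to reject H₀.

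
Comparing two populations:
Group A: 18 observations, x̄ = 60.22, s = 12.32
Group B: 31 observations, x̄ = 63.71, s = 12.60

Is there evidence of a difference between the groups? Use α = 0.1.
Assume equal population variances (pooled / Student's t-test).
Student's two-sample t-test (equal variances):
H₀: μ₁ = μ₂
H₁: μ₁ ≠ μ₂
df = n₁ + n₂ - 2 = 47
Pooled variance s_p² = [(n₁-1)s₁² + (n₂-1)s₂²] / (n₁ + n₂ - 2) = [(17)(12.32²) + (30)(12.60²)] / 47 = 156.2362
SE = √(s_p²(1/n₁ + 1/n₂)) = √(156.2362 × (1/18 + 1/31)) = 3.7040
t = (x̄₁ - x̄₂) / SE = (60.22 - 63.71) / 3.7040 = -3.49 / 3.7040 = -0.942
p-value = 0.3509

Since p-value > α = 0.1, we fail to reject H₀.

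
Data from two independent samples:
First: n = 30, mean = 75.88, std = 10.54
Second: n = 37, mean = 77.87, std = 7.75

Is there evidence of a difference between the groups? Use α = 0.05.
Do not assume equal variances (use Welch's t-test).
Welch's two-sample t-test:
H₀: μ₁ = μ₂
H₁: μ₁ ≠ μ₂
s₁²/n₁ = 10.54²/30 = 3.7031,  s₂²/n₂ = 7.75²/37 = 1.6233
SE = √(s₁²/n₁ + s₂²/n₂) = √(3.7031 + 1.6233) = 2.3079
df (Welch-Satterthwaite) = (s₁²/n₁ + s₂²/n₂)² / [(s₁²/n₁)²/(n₁-1) + (s₂²/n₂)²/(n₂-1)] ≈ 51.96
t = (x̄₁ - x̄₂) / SE = (75.88 - 77.87) / 2.3079 = -1.99 / 2.3079 = -0.862
p-value = 0.3925

Since p-value > α = 0.05, we fail to reject H₀.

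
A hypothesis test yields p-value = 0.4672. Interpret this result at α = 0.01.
Since p = 0.4672 > α = 0.01, fail to reject H₀.
There is insufficient evidence to reject the null hypothesis; the result is not statistically significant at the 0.01 level.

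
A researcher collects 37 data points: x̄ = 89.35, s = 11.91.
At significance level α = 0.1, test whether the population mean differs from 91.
One-sample t-test:
H₀: μ = 91
H₁: μ ≠ 91
df = n - 1 = 36
t = (x̄ - μ₀) / (s/√n) = (89.35 - 91) / (11.91/√37) = -0.843
p-value = 0.4050

Since p-value > α = 0.1, we fail to reject H₀.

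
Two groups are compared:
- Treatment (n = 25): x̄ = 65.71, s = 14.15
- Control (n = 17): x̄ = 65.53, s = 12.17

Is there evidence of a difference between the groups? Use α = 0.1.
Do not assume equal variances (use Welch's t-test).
Welch's two-sample t-test:
H₀: μ₁ = μ₂
H₁: μ₁ ≠ μ₂
s₁²/n₁ = 14.15²/25 = 8.0089,  s₂²/n₂ = 12.17²/17 = 8.7123
SE = √(s₁²/n₁ + s₂²/n₂) = √(8.0089 + 8.7123) = 4.0892
df (Welch-Satterthwaite) = (s₁²/n₁ + s₂²/n₂)² / [(s₁²/n₁)²/(n₁-1) + (s₂²/n₂)²/(n₂-1)] ≈ 37.70
t = (x̄₁ - x̄₂) / SE = (65.71 - 65.53) / 4.0892 = 0.18 / 4.0892 = 0.044
p-value = 0.9651

Since p-value > α = 0.1, we fail to reject H₀.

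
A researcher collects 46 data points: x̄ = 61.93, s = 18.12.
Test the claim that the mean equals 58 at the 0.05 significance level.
One-sample t-test:
H₀: μ = 58
H₁: μ ≠ 58
df = n - 1 = 45
t = (x̄ - μ₀) / (s/√n) = (61.93 - 58) / (18.12/√46) = 1.471
p-value = 0.1482

Since p-value > α = 0.05, we fail to reject H₀.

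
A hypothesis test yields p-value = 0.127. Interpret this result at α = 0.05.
Since p = 0.127 > α = 0.05, fail to reject H₀.
There is insufficient evidence to reject the null hypothesis; the result is not statistically significant at the 0.05 level.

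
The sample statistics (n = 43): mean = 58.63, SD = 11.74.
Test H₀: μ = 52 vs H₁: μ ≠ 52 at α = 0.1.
One-sample t-test:
H₀: μ = 52
H₁: μ ≠ 52
df = n - 1 = 42
t = (x̄ - μ₀) / (s/√n) = (58.63 - 52) / (11.74/√43) = 3.703
p-value = 0.0006

Since p-value < α = 0.1, we reject H₀.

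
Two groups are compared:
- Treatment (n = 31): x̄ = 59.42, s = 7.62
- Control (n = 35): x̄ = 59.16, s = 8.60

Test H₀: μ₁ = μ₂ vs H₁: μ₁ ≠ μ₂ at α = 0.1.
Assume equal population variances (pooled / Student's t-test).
Student's two-sample t-test (equal variances):
H₀: μ₁ = μ₂
H₁: μ₁ ≠ μ₂
df = n₁ + n₂ - 2 = 64
Pooled variance s_p² = [(n₁-1)s₁² + (n₂-1)s₂²] / (n₁ + n₂ - 2) = [(30)(7.62²) + (34)(8.60²)] / 64 = 66.5089
SE = √(s_p²(1/n₁ + 1/n₂)) = √(66.5089 × (1/31 + 1/35)) = 2.0114
t = (x̄₁ - x̄₂) / SE = (59.42 - 59.16) / 2.0114 = 0.26 / 2.0114 = 0.129
p-value = 0.8976

Since p-value > α = 0.1, we fail to reject H₀.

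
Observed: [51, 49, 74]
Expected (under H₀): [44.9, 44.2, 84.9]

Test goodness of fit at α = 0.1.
Chi-square goodness of fit test:
H₀: observed counts match expected distribution
H₁: observed counts differ from expected distribution
df = k - 1 = 2
χ² = Σ(O - E)²/E
   = (51 - 44.9)²/44.9 + (49 - 44.2)²/44.2 + (74 - 84.9)²/84.9
   = 0.829 + 0.521 + 1.399
   = 2.75
p-value = 0.2529

Since p-value > α = 0.1, we fail to reject H₀.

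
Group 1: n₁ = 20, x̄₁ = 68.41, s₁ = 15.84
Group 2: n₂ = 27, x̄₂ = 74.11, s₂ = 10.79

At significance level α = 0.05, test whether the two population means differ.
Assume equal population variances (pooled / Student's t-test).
Student's two-sample t-test (equal variances):
H₀: μ₁ = μ₂
H₁: μ₁ ≠ μ₂
df = n₁ + n₂ - 2 = 45
Pooled variance s_p² = [(n₁-1)s₁² + (n₂-1)s₂²] / (n₁ + n₂ - 2) = [(19)(15.84²) + (26)(10.79²)] / 45 = 173.2052
SE = √(s_p²(1/n₁ + 1/n₂)) = √(173.2052 × (1/20 + 1/27)) = 3.8827
t = (x̄₁ - x̄₂) / SE = (68.41 - 74.11) / 3.8827 = -5.70 / 3.8827 = -1.468
p-value = 0.1490

Since p-value > α = 0.05, we fail to reject H₀.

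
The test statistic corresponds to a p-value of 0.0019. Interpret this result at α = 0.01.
Since p = 0.0019 < α = 0.01, reject H₀.
There is sufficient evidence to reject the null hypothesis; the result is statistically significant at the 0.01 level.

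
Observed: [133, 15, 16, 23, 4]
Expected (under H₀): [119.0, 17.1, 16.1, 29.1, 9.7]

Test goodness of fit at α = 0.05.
Chi-square goodness of fit test:
H₀: observed counts match expected distribution
H₁: observed counts differ from expected distribution
df = k - 1 = 4
χ² = Σ(O - E)²/E
   = (133 - 119.0)²/119.0 + (15 - 17.1)²/17.1 + (16 - 16.1)²/16.1 + (23 - 29.1)²/29.1 + (4 - 9.7)²/9.7
   = 1.647 + 0.258 + 0.001 + 1.279 + 3.349
   = 6.53
p-value = 0.1627

Since p-value > α = 0.05, we fail to reject H₀.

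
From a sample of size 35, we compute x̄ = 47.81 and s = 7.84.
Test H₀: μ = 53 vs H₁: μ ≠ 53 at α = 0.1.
One-sample t-test:
H₀: μ = 53
H₁: μ ≠ 53
df = n - 1 = 34
t = (x̄ - μ₀) / (s/√n) = (47.81 - 53) / (7.84/√35) = -3.916
p-value = 0.0004

Since p-value < α = 0.1, we reject H₀.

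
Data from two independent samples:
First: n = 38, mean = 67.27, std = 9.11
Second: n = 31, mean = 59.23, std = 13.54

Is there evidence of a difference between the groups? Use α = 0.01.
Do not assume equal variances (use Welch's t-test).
Welch's two-sample t-test:
H₀: μ₁ = μ₂
H₁: μ₁ ≠ μ₂
s₁²/n₁ = 9.11²/38 = 2.1840,  s₂²/n₂ = 13.54²/31 = 5.9139
SE = √(s₁²/n₁ + s₂²/n₂) = √(2.1840 + 5.9139) = 2.8457
df (Welch-Satterthwaite) = (s₁²/n₁ + s₂²/n₂)² / [(s₁²/n₁)²/(n₁-1) + (s₂²/n₂)²/(n₂-1)] ≈ 50.65
t = (x̄₁ - x̄₂) / SE = (67.27 - 59.23) / 2.8457 = 8.04 / 2.8457 = 2.825
p-value = 0.0067

Since p-value < α = 0.01, we reject H₀.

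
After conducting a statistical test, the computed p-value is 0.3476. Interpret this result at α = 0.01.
Since p = 0.3476 > α = 0.01, fail to reject H₀.
There is insufficient evidence to reject the null hypothesis; the result is not statistically significant at the 0.01 level.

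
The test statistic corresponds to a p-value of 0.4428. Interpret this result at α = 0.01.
Since p = 0.4428 > α = 0.01, fail to reject H₀.
There is insufficient evidence to reject the null hypothesis; the result is not statistically significant at the 0.01 level.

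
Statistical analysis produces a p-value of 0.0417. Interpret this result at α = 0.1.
Since p = 0.0417 < α = 0.1, reject H₀.
There is sufficient evidence to reject the null hypothesis; the result is statistically significant at the 0.1 level.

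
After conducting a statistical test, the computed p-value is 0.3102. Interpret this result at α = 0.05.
Since p = 0.3102 > α = 0.05, fail to reject H₀.
There is insufficient evidence to reject the null hypothesis; the result is not statistically significant at the 0.05 level.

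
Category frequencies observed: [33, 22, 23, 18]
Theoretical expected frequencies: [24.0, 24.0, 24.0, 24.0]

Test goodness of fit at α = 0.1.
Chi-square goodness of fit test:
H₀: observed counts match expected distribution
H₁: observed counts differ from expected distribution
df = k - 1 = 3
χ² = Σ(O - E)²/E
   = (33 - 24.0)²/24.0 + (22 - 24.0)²/24.0 + (23 - 24.0)²/24.0 + (18 - 24.0)²/24.0
   = 3.375 + 0.167 + 0.042 + 1.500
   = 5.08
p-value = 0.1658

Since p-value > α = 0.1, we fail to reject H₀.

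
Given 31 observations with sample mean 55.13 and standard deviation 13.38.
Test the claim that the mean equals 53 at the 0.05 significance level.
One-sample t-test:
H₀: μ = 53
H₁: μ ≠ 53
df = n - 1 = 30
t = (x̄ - μ₀) / (s/√n) = (55.13 - 53) / (13.38/√31) = 0.886
p-value = 0.3825

Since p-value > α = 0.05, we fail to reject H₀.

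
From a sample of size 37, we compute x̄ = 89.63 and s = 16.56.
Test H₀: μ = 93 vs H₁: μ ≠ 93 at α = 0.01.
One-sample t-test:
H₀: μ = 93
H₁: μ ≠ 93
df = n - 1 = 36
t = (x̄ - μ₀) / (s/√n) = (89.63 - 93) / (16.56/√37) = -1.238
p-value = 0.2238

Since p-value > α = 0.01, we fail to reject H₀.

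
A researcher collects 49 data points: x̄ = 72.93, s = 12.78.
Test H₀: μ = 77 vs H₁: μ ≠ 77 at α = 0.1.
One-sample t-test:
H₀: μ = 77
H₁: μ ≠ 77
df = n - 1 = 48
t = (x̄ - μ₀) / (s/√n) = (72.93 - 77) / (12.78/√49) = -2.229
p-value = 0.0305

Since p-value < α = 0.1, we reject H₀.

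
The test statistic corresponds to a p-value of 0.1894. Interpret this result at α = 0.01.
Since p = 0.1894 > α = 0.01, fail to reject H₀.
There is insufficient evidence to reject the null hypothesis; the result is not statistically significant at the 0.01 level.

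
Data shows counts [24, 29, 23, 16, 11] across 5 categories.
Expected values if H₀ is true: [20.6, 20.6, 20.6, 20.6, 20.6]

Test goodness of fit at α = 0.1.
Chi-square goodness of fit test:
H₀: observed counts match expected distribution
H₁: observed counts differ from expected distribution
df = k - 1 = 4
χ² = Σ(O - E)²/E
   = (24 - 20.6)²/20.6 + (29 - 20.6)²/20.6 + (23 - 20.6)²/20.6 + (16 - 20.6)²/20.6 + (11 - 20.6)²/20.6
   = 0.561 + 3.425 + 0.280 + 1.027 + 4.474
   = 9.77
p-value = 0.0445

Since p-value < α = 0.1, we reject H₀.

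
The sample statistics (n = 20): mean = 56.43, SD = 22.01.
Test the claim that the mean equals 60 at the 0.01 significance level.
One-sample t-test:
H₀: μ = 60
H₁: μ ≠ 60
df = n - 1 = 19
t = (x̄ - μ₀) / (s/√n) = (56.43 - 60) / (22.01/√20) = -0.725
p-value = 0.4771

Since p-value > α = 0.01, we fail to reject H₀.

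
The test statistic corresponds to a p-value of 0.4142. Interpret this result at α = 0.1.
Since p = 0.4142 > α = 0.1, fail to reject H₀.
There is insufficient evidence to reject the null hypothesis; the result is not statistically significant at the 0.1 level.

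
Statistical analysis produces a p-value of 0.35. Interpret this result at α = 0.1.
Since p = 0.35 > α = 0.1, fail to reject H₀.
There is insufficient evidence to reject the null hypothesis; the result is not statistically significant at the 0.1 level.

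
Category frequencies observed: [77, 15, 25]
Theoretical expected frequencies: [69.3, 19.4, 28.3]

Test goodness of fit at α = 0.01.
Chi-square goodness of fit test:
H₀: observed counts match expected distribution
H₁: observed counts differ from expected distribution
df = k - 1 = 2
χ² = Σ(O - E)²/E
   = (77 - 69.3)²/69.3 + (15 - 19.4)²/19.4 + (25 - 28.3)²/28.3
   = 0.856 + 0.998 + 0.385
   = 2.24
p-value = 0.3266

Since p-value > α = 0.01, we fail to reject H₀.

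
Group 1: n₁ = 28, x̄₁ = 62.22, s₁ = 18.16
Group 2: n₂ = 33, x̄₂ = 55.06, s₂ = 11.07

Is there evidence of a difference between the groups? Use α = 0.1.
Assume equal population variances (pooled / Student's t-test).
Student's two-sample t-test (equal variances):
H₀: μ₁ = μ₂
H₁: μ₁ ≠ μ₂
df = n₁ + n₂ - 2 = 59
Pooled variance s_p² = [(n₁-1)s₁² + (n₂-1)s₂²] / (n₁ + n₂ - 2) = [(27)(18.16²) + (32)(11.07²)] / 59 = 217.3839
SE = √(s_p²(1/n₁ + 1/n₂)) = √(217.3839 × (1/28 + 1/33)) = 3.7883
t = (x̄₁ - x̄₂) / SE = (62.22 - 55.06) / 3.7883 = 7.16 / 3.7883 = 1.890
p-value = 0.0637

Since p-value < α = 0.1, we reject H₀.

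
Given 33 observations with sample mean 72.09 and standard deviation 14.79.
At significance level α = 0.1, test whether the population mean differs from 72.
One-sample t-test:
H₀: μ = 72
H₁: μ ≠ 72
df = n - 1 = 32
t = (x̄ - μ₀) / (s/√n) = (72.09 - 72) / (14.79/√33) = 0.035
p-value = 0.9723

Since p-value > α = 0.1, we fail to reject H₀.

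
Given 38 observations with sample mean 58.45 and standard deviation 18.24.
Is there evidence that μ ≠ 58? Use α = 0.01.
One-sample t-test:
H₀: μ = 58
H₁: μ ≠ 58
df = n - 1 = 37
t = (x̄ - μ₀) / (s/√n) = (58.45 - 58) / (18.24/√38) = 0.152
p-value = 0.8799

Since p-value > α = 0.01, we fail to reject H₀.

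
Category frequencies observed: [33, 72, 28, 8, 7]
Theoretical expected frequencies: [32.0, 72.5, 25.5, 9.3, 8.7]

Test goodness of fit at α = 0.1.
Chi-square goodness of fit test:
H₀: observed counts match expected distribution
H₁: observed counts differ from expected distribution
df = k - 1 = 4
χ² = Σ(O - E)²/E
   = (33 - 32.0)²/32.0 + (72 - 72.5)²/72.5 + (28 - 25.5)²/25.5 + (8 - 9.3)²/9.3 + (7 - 8.7)²/8.7
   = 0.031 + 0.003 + 0.245 + 0.182 + 0.332
   = 0.79
p-value = 0.9393

Since p-value > α = 0.1, we fail to reject H₀.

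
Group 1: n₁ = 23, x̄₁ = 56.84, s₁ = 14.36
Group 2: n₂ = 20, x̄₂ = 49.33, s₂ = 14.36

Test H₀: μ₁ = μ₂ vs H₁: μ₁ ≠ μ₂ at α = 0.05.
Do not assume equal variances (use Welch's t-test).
Welch's two-sample t-test:
H₀: μ₁ = μ₂
H₁: μ₁ ≠ μ₂
s₁²/n₁ = 14.36²/23 = 8.9656,  s₂²/n₂ = 14.36²/20 = 10.3105
SE = √(s₁²/n₁ + s₂²/n₂) = √(8.9656 + 10.3105) = 4.3905
df (Welch-Satterthwaite) = (s₁²/n₁ + s₂²/n₂)² / [(s₁²/n₁)²/(n₁-1) + (s₂²/n₂)²/(n₂-1)] ≈ 40.17
t = (x̄₁ - x̄₂) / SE = (56.84 - 49.33) / 4.3905 = 7.51 / 4.3905 = 1.711
p-value = 0.0949

Since p-value > α = 0.05, we fail to reject H₀.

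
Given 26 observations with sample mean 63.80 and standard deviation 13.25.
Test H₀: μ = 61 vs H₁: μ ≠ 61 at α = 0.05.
One-sample t-test:
H₀: μ = 61
H₁: μ ≠ 61
df = n - 1 = 25
t = (x̄ - μ₀) / (s/√n) = (63.80 - 61) / (13.25/√26) = 1.078
p-value = 0.2915

Since p-value > α = 0.05, we fail to reject H₀.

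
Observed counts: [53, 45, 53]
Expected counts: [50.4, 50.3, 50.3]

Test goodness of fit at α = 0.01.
Chi-square goodness of fit test:
H₀: observed counts match expected distribution
H₁: observed counts differ from expected distribution
df = k - 1 = 2
χ² = Σ(O - E)²/E
   = (53 - 50.4)²/50.4 + (45 - 50.3)²/50.3 + (53 - 50.3)²/50.3
   = 0.134 + 0.558 + 0.145
   = 0.84
p-value = 0.6579

Since p-value > α = 0.01, we fail to reject H₀.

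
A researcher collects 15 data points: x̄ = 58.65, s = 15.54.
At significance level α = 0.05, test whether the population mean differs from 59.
One-sample t-test:
H₀: μ = 59
H₁: μ ≠ 59
df = n - 1 = 14
t = (x̄ - μ₀) / (s/√n) = (58.65 - 59) / (15.54/√15) = -0.087
p-value = 0.9317

Since p-value > α = 0.05, we fail to reject H₀.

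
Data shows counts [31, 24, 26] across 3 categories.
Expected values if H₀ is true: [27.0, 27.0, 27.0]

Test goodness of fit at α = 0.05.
Chi-square goodness of fit test:
H₀: observed counts match expected distribution
H₁: observed counts differ from expected distribution
df = k - 1 = 2
χ² = Σ(O - E)²/E
   = (31 - 27.0)²/27.0 + (24 - 27.0)²/27.0 + (26 - 27.0)²/27.0
   = 0.593 + 0.333 + 0.037
   = 0.96
p-value = 0.6179

Since p-value > α = 0.05, we fail to reject H₀.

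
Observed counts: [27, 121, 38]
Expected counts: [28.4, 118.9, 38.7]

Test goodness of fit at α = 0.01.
Chi-square goodness of fit test:
H₀: observed counts match expected distribution
H₁: observed counts differ from expected distribution
df = k - 1 = 2
χ² = Σ(O - E)²/E
   = (27 - 28.4)²/28.4 + (121 - 118.9)²/118.9 + (38 - 38.7)²/38.7
   = 0.069 + 0.037 + 0.013
   = 0.12
p-value = 0.9423

Since p-value > α = 0.01, we fail to reject H₀.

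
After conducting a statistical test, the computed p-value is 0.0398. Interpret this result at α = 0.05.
Since p = 0.0398 < α = 0.05, reject H₀.
There is sufficient evidence to reject the null hypothesis; the result is statistically significant at the 0.05 level.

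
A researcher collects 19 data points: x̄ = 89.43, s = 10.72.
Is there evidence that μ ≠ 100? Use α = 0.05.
One-sample t-test:
H₀: μ = 100
H₁: μ ≠ 100
df = n - 1 = 18
t = (x̄ - μ₀) / (s/√n) = (89.43 - 100) / (10.72/√19) = -4.298
p-value = 0.0004

Since p-value < α = 0.05, we reject H₀.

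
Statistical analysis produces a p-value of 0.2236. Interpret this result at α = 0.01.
Since p = 0.2236 > α = 0.01, fail to reject H₀.
There is insufficient evidence to reject the null hypothesis; the result is not statistically significant at the 0.01 level.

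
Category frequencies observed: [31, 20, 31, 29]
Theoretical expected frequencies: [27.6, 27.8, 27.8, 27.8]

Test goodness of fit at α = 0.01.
Chi-square goodness of fit test:
H₀: observed counts match expected distribution
H₁: observed counts differ from expected distribution
df = k - 1 = 3
χ² = Σ(O - E)²/E
   = (31 - 27.6)²/27.6 + (20 - 27.8)²/27.8 + (31 - 27.8)²/27.8 + (29 - 27.8)²/27.8
   = 0.419 + 2.188 + 0.368 + 0.052
   = 3.03
p-value = 0.3874

Since p-value > α = 0.01, we fail to reject H₀.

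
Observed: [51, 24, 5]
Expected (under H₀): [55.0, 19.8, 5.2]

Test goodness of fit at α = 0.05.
Chi-square goodness of fit test:
H₀: observed counts match expected distribution
H₁: observed counts differ from expected distribution
df = k - 1 = 2
χ² = Σ(O - E)²/E
   = (51 - 55.0)²/55.0 + (24 - 19.8)²/19.8 + (5 - 5.2)²/5.2
   = 0.291 + 0.891 + 0.008
   = 1.19
p-value = 0.5517

Since p-value > α = 0.05, we fail to reject H₀.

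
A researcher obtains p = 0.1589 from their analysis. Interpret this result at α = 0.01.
Since p = 0.1589 > α = 0.01, fail to reject H₀.
There is insufficient evidence to reject the null hypothesis; the result is not statistically significant at the 0.01 level.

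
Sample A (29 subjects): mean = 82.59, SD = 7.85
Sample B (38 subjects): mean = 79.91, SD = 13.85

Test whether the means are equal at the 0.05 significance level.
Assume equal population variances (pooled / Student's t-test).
Student's two-sample t-test (equal variances):
H₀: μ₁ = μ₂
H₁: μ₁ ≠ μ₂
df = n₁ + n₂ - 2 = 65
Pooled variance s_p² = [(n₁-1)s₁² + (n₂-1)s₂²] / (n₁ + n₂ - 2) = [(28)(7.85²) + (37)(13.85²)] / 65 = 135.7363
SE = √(s_p²(1/n₁ + 1/n₂)) = √(135.7363 × (1/29 + 1/38)) = 2.8727
t = (x̄₁ - x̄₂) / SE = (82.59 - 79.91) / 2.8727 = 2.68 / 2.8727 = 0.933
p-value = 0.3543

Since p-value > α = 0.05, we fail to reject H₀.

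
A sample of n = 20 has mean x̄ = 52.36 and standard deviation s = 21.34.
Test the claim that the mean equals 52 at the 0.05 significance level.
One-sample t-test:
H₀: μ = 52
H₁: μ ≠ 52
df = n - 1 = 19
t = (x̄ - μ₀) / (s/√n) = (52.36 - 52) / (21.34/√20) = 0.075
p-value = 0.9407

Since p-value > α = 0.05, we fail to reject H₀.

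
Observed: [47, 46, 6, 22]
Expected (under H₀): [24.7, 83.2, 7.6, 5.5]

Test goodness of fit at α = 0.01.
Chi-square goodness of fit test:
H₀: observed counts match expected distribution
H₁: observed counts differ from expected distribution
df = k - 1 = 3
χ² = Σ(O - E)²/E
   = (47 - 24.7)²/24.7 + (46 - 83.2)²/83.2 + (6 - 7.6)²/7.6 + (22 - 5.5)²/5.5
   = 20.133 + 16.633 + 0.337 + 49.500
   = 86.60
p-value < 0.0001

Since p-value < α = 0.01, we reject H₀.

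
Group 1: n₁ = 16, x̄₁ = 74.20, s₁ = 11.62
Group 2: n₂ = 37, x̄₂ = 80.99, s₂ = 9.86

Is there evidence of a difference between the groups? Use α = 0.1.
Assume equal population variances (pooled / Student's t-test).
Student's two-sample t-test (equal variances):
H₀: μ₁ = μ₂
H₁: μ₁ ≠ μ₂
df = n₁ + n₂ - 2 = 51
Pooled variance s_p² = [(n₁-1)s₁² + (n₂-1)s₂²] / (n₁ + n₂ - 2) = [(15)(11.62²) + (36)(9.86²)] / 51 = 108.3387
SE = √(s_p²(1/n₁ + 1/n₂)) = √(108.3387 × (1/16 + 1/37)) = 3.1144
t = (x̄₁ - x̄₂) / SE = (74.20 - 80.99) / 3.1144 = -6.79 / 3.1144 = -2.180
p-value = 0.0339

Since p-value < α = 0.1, we reject H₀.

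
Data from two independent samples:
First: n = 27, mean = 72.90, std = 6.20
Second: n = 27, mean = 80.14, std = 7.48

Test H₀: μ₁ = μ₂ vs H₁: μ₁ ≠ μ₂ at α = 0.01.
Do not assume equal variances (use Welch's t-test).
Welch's two-sample t-test:
H₀: μ₁ = μ₂
H₁: μ₁ ≠ μ₂
s₁²/n₁ = 6.20²/27 = 1.4237,  s₂²/n₂ = 7.48²/27 = 2.0722
SE = √(s₁²/n₁ + s₂²/n₂) = √(1.4237 + 2.0722) = 1.8697
df (Welch-Satterthwaite) = (s₁²/n₁ + s₂²/n₂)² / [(s₁²/n₁)²/(n₁-1) + (s₂²/n₂)²/(n₂-1)] ≈ 50.27
t = (x̄₁ - x̄₂) / SE = (72.90 - 80.14) / 1.8697 = -7.24 / 1.8697 = -3.872
p-value = 0.0003

Since p-value < α = 0.01, we reject H₀.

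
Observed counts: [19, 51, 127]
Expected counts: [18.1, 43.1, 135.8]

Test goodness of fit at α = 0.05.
Chi-square goodness of fit test:
H₀: observed counts match expected distribution
H₁: observed counts differ from expected distribution
df = k - 1 = 2
χ² = Σ(O - E)²/E
   = (19 - 18.1)²/18.1 + (51 - 43.1)²/43.1 + (127 - 135.8)²/135.8
   = 0.045 + 1.448 + 0.570
   = 2.06
p-value = 0.3565

Since p-value > α = 0.05, we fail to reject H₀.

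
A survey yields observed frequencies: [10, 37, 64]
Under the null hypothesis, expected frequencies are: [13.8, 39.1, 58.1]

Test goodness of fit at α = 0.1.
Chi-square goodness of fit test:
H₀: observed counts match expected distribution
H₁: observed counts differ from expected distribution
df = k - 1 = 2
χ² = Σ(O - E)²/E
   = (10 - 13.8)²/13.8 + (37 - 39.1)²/39.1 + (64 - 58.1)²/58.1
   = 1.046 + 0.113 + 0.599
   = 1.76
p-value = 0.4151

Since p-value > α = 0.1, we fail to reject H₀.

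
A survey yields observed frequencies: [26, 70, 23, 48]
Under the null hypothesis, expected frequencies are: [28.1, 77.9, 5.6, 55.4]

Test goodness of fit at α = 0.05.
Chi-square goodness of fit test:
H₀: observed counts match expected distribution
H₁: observed counts differ from expected distribution
df = k - 1 = 3
χ² = Σ(O - E)²/E
   = (26 - 28.1)²/28.1 + (70 - 77.9)²/77.9 + (23 - 5.6)²/5.6 + (48 - 55.4)²/55.4
   = 0.157 + 0.801 + 54.064 + 0.988
   = 56.01
p-value < 0.0001

Since p-value < α = 0.05, we reject H₀.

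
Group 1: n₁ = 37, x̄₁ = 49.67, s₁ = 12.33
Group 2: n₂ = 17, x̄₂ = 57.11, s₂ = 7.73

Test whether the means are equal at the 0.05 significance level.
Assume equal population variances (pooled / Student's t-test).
Student's two-sample t-test (equal variances):
H₀: μ₁ = μ₂
H₁: μ₁ ≠ μ₂
df = n₁ + n₂ - 2 = 52
Pooled variance s_p² = [(n₁-1)s₁² + (n₂-1)s₂²] / (n₁ + n₂ - 2) = [(36)(12.33²) + (16)(7.73²)] / 52 = 123.6363
SE = √(s_p²(1/n₁ + 1/n₂)) = √(123.6363 × (1/37 + 1/17)) = 3.2580
t = (x̄₁ - x̄₂) / SE = (49.67 - 57.11) / 3.2580 = -7.44 / 3.2580 = -2.284
p-value = 0.0265

Since p-value < α = 0.05, we reject H₀.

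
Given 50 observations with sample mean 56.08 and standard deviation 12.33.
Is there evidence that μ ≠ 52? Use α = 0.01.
One-sample t-test:
H₀: μ = 52
H₁: μ ≠ 52
df = n - 1 = 49
t = (x̄ - μ₀) / (s/√n) = (56.08 - 52) / (12.33/√50) = 2.340
p-value = 0.0234

Since p-value > α = 0.01, we fail to reject H₀.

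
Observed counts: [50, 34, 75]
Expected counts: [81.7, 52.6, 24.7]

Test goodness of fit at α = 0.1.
Chi-square goodness of fit test:
H₀: observed counts match expected distribution
H₁: observed counts differ from expected distribution
df = k - 1 = 2
χ² = Σ(O - E)²/E
   = (50 - 81.7)²/81.7 + (34 - 52.6)²/52.6 + (75 - 24.7)²/24.7
   = 12.300 + 6.577 + 102.433
   = 121.31
p-value < 0.0001

Since p-value < α = 0.1, we reject H₀.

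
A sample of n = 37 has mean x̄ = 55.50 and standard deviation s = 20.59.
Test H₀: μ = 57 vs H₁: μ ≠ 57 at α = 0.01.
One-sample t-test:
H₀: μ = 57
H₁: μ ≠ 57
df = n - 1 = 36
t = (x̄ - μ₀) / (s/√n) = (55.50 - 57) / (20.59/√37) = -0.443
p-value = 0.6603

Since p-value > α = 0.01, we fail to reject H₀.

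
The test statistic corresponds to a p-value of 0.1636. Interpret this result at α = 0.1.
Since p = 0.1636 > α = 0.1, fail to reject H₀.
There is insufficient evidence to reject the null hypothesis; the result is not statistically significant at the 0.1 level.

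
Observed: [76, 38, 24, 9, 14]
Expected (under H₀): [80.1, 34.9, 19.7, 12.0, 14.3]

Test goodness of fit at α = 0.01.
Chi-square goodness of fit test:
H₀: observed counts match expected distribution
H₁: observed counts differ from expected distribution
df = k - 1 = 4
χ² = Σ(O - E)²/E
   = (76 - 80.1)²/80.1 + (38 - 34.9)²/34.9 + (24 - 19.7)²/19.7 + (9 - 12.0)²/12.0 + (14 - 14.3)²/14.3
   = 0.210 + 0.275 + 0.939 + 0.750 + 0.006
   = 2.18
p-value = 0.7027

Since p-value > α = 0.01, we fail to reject H₀.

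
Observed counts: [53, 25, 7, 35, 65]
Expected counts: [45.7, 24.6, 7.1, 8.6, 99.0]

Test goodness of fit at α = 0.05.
Chi-square goodness of fit test:
H₀: observed counts match expected distribution
H₁: observed counts differ from expected distribution
df = k - 1 = 4
χ² = Σ(O - E)²/E
   = (53 - 45.7)²/45.7 + (25 - 24.6)²/24.6 + (7 - 7.1)²/7.1 + (35 - 8.6)²/8.6 + (65 - 99.0)²/99.0
   = 1.166 + 0.007 + 0.001 + 81.042 + 11.677
   = 93.89
p-value < 0.0001

Since p-value < α = 0.05, we reject H₀.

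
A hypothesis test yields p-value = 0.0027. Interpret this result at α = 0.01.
Since p = 0.0027 < α = 0.01, reject H₀.
There is sufficient evidence to reject the null hypothesis; the result is statistically significant at the 0.01 level.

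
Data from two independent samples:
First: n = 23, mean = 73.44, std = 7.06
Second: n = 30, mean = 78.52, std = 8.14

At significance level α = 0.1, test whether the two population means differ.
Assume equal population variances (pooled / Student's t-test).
Student's two-sample t-test (equal variances):
H₀: μ₁ = μ₂
H₁: μ₁ ≠ μ₂
df = n₁ + n₂ - 2 = 51
Pooled variance s_p² = [(n₁-1)s₁² + (n₂-1)s₂²] / (n₁ + n₂ - 2) = [(22)(7.06²) + (29)(8.14²)] / 51 = 59.1782
SE = √(s_p²(1/n₁ + 1/n₂)) = √(59.1782 × (1/23 + 1/30)) = 2.1320
t = (x̄₁ - x̄₂) / SE = (73.44 - 78.52) / 2.1320 = -5.08 / 2.1320 = -2.383
p-value = 0.0210

Since p-value < α = 0.1, we reject H₀.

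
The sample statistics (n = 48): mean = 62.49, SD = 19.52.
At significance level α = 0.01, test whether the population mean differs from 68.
One-sample t-test:
H₀: μ = 68
H₁: μ ≠ 68
df = n - 1 = 47
t = (x̄ - μ₀) / (s/√n) = (62.49 - 68) / (19.52/√48) = -1.956
p-value = 0.0565

Since p-value > α = 0.01, we fail to reject H₀.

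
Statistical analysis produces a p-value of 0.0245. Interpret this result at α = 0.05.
Since p = 0.0245 < α = 0.05, reject H₀.
There is sufficient evidence to reject the null hypothesis; the result is statistically significant at the 0.05 level.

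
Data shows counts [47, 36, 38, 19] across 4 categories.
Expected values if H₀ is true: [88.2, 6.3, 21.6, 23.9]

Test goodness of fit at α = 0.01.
Chi-square goodness of fit test:
H₀: observed counts match expected distribution
H₁: observed counts differ from expected distribution
df = k - 1 = 3
χ² = Σ(O - E)²/E
   = (47 - 88.2)²/88.2 + (36 - 6.3)²/6.3 + (38 - 21.6)²/21.6 + (19 - 23.9)²/23.9
   = 19.245 + 140.014 + 12.452 + 1.005
   = 172.72
p-value < 0.0001

Since p-value < α = 0.01, we reject H₀.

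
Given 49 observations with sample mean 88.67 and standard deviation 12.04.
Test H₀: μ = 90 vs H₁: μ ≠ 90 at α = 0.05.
One-sample t-test:
H₀: μ = 90
H₁: μ ≠ 90
df = n - 1 = 48
t = (x̄ - μ₀) / (s/√n) = (88.67 - 90) / (12.04/√49) = -0.773
p-value = 0.4432

Since p-value > α = 0.05, we fail to reject H₀.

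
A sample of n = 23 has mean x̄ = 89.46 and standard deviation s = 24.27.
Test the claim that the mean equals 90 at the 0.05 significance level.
One-sample t-test:
H₀: μ = 90
H₁: μ ≠ 90
df = n - 1 = 22
t = (x̄ - μ₀) / (s/√n) = (89.46 - 90) / (24.27/√23) = -0.107
p-value = 0.9160

Since p-value > α = 0.05, we fail to reject H₀.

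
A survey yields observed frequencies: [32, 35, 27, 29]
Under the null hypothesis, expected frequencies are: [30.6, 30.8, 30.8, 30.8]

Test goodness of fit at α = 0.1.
Chi-square goodness of fit test:
H₀: observed counts match expected distribution
H₁: observed counts differ from expected distribution
df = k - 1 = 3
χ² = Σ(O - E)²/E
   = (32 - 30.6)²/30.6 + (35 - 30.8)²/30.8 + (27 - 30.8)²/30.8 + (29 - 30.8)²/30.8
   = 0.064 + 0.573 + 0.469 + 0.105
   = 1.21
p-value = 0.7504

Since p-value > α = 0.1, we fail to reject H₀.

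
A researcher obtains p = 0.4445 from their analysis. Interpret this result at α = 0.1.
Since p = 0.4445 > α = 0.1, fail to reject H₀.
There is insufficient evidence to reject the null hypothesis; the result is not statistically significant at the 0.1 level.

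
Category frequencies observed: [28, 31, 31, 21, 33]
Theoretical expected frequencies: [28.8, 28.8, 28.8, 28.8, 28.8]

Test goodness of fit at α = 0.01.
Chi-square goodness of fit test:
H₀: observed counts match expected distribution
H₁: observed counts differ from expected distribution
df = k - 1 = 4
χ² = Σ(O - E)²/E
   = (28 - 28.8)²/28.8 + (31 - 28.8)²/28.8 + (31 - 28.8)²/28.8 + (21 - 28.8)²/28.8 + (33 - 28.8)²/28.8
   = 0.022 + 0.168 + 0.168 + 2.113 + 0.612
   = 3.08
p-value = 0.5440

Since p-value > α = 0.01, we fail to reject H₀.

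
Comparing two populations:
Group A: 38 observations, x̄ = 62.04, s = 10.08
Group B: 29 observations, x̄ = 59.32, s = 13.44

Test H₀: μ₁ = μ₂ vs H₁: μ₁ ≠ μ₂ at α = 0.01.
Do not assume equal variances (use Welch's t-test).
Welch's two-sample t-test:
H₀: μ₁ = μ₂
H₁: μ₁ ≠ μ₂
s₁²/n₁ = 10.08²/38 = 2.6739,  s₂²/n₂ = 13.44²/29 = 6.2287
SE = √(s₁²/n₁ + s₂²/n₂) = √(2.6739 + 6.2287) = 2.9837
df (Welch-Satterthwaite) = (s₁²/n₁ + s₂²/n₂)² / [(s₁²/n₁)²/(n₁-1) + (s₂²/n₂)²/(n₂-1)] ≈ 50.20
t = (x̄₁ - x̄₂) / SE = (62.04 - 59.32) / 2.9837 = 2.72 / 2.9837 = 0.912
p-value = 0.3663

Since p-value > α = 0.01, we fail to reject H₀.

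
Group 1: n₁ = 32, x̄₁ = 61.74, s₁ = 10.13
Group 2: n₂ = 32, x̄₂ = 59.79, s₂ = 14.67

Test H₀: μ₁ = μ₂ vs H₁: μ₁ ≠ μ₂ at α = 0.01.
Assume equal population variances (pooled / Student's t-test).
Student's two-sample t-test (equal variances):
H₀: μ₁ = μ₂
H₁: μ₁ ≠ μ₂
df = n₁ + n₂ - 2 = 62
Pooled variance s_p² = [(n₁-1)s₁² + (n₂-1)s₂²] / (n₁ + n₂ - 2) = [(31)(10.13²) + (31)(14.67²)] / 62 = 158.9129
SE = √(s_p²(1/n₁ + 1/n₂)) = √(158.9129 × (1/32 + 1/32)) = 3.1515
t = (x̄₁ - x̄₂) / SE = (61.74 - 59.79) / 3.1515 = 1.95 / 3.1515 = 0.619
p-value = 0.5383

Since p-value > α = 0.01, we fail to reject H₀.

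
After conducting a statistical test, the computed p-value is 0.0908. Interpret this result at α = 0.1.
Since p = 0.0908 < α = 0.1, reject H₀.
There is sufficient evidence to reject the null hypothesis; the result is statistically significant at the 0.1 level.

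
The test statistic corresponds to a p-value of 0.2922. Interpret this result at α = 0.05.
Since p = 0.2922 > α = 0.05, fail to reject H₀.
There is insufficient evidence to reject the null hypothesis; the result is not statistically significant at the 0.05 level.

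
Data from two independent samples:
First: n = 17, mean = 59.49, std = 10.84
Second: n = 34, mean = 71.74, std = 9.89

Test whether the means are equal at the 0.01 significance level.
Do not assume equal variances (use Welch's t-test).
Welch's two-sample t-test:
H₀: μ₁ = μ₂
H₁: μ₁ ≠ μ₂
s₁²/n₁ = 10.84²/17 = 6.9121,  s₂²/n₂ = 9.89²/34 = 2.8768
SE = √(s₁²/n₁ + s₂²/n₂) = √(6.9121 + 2.8768) = 3.1287
df (Welch-Satterthwaite) = (s₁²/n₁ + s₂²/n₂)² / [(s₁²/n₁)²/(n₁-1) + (s₂²/n₂)²/(n₂-1)] ≈ 29.60
t = (x̄₁ - x̄₂) / SE = (59.49 - 71.74) / 3.1287 = -12.25 / 3.1287 = -3.915
p-value = 0.0005

Since p-value < α = 0.01, we reject H₀.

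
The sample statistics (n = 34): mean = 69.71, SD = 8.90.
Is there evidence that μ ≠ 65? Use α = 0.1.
One-sample t-test:
H₀: μ = 65
H₁: μ ≠ 65
df = n - 1 = 33
t = (x̄ - μ₀) / (s/√n) = (69.71 - 65) / (8.90/√34) = 3.086
p-value = 0.0041

Since p-value < α = 0.1, we reject H₀.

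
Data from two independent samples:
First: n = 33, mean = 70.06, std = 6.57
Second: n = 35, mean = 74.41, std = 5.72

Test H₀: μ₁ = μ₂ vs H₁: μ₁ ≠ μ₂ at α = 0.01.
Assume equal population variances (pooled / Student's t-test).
Student's two-sample t-test (equal variances):
H₀: μ₁ = μ₂
H₁: μ₁ ≠ μ₂
df = n₁ + n₂ - 2 = 66
Pooled variance s_p² = [(n₁-1)s₁² + (n₂-1)s₂²] / (n₁ + n₂ - 2) = [(32)(6.57²) + (34)(5.72²)] / 66 = 37.7834
SE = √(s_p²(1/n₁ + 1/n₂)) = √(37.7834 × (1/33 + 1/35)) = 1.4915
t = (x̄₁ - x̄₂) / SE = (70.06 - 74.41) / 1.4915 = -4.35 / 1.4915 = -2.917
p-value = 0.0048

Since p-value < α = 0.01, we reject H₀.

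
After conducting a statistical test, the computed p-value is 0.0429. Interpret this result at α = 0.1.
Since p = 0.0429 < α = 0.1, reject H₀.
There is sufficient evidence to reject the null hypothesis; the result is statistically significant at the 0.1 level.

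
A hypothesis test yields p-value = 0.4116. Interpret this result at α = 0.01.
Since p = 0.4116 > α = 0.01, fail to reject H₀.
There is insufficient evidence to reject the null hypothesis; the result is not statistically significant at the 0.01 level.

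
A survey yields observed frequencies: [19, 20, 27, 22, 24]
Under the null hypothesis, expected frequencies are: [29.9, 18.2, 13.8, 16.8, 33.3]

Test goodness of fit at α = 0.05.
Chi-square goodness of fit test:
H₀: observed counts match expected distribution
H₁: observed counts differ from expected distribution
df = k - 1 = 4
χ² = Σ(O - E)²/E
   = (19 - 29.9)²/29.9 + (20 - 18.2)²/18.2 + (27 - 13.8)²/13.8 + (22 - 16.8)²/16.8 + (24 - 33.3)²/33.3
   = 3.974 + 0.178 + 12.626 + 1.610 + 2.597
   = 20.98
p-value = 0.0003

Since p-value < α = 0.05, we reject H₀.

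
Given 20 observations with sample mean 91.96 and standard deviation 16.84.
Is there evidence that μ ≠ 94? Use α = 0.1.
One-sample t-test:
H₀: μ = 94
H₁: μ ≠ 94
df = n - 1 = 19
t = (x̄ - μ₀) / (s/√n) = (91.96 - 94) / (16.84/√20) = -0.542
p-value = 0.5943

Since p-value > α = 0.1, we fail to reject H₀.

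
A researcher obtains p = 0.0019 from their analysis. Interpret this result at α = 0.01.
Since p = 0.0019 < α = 0.01, reject H₀.
There is sufficient evidence to reject the null hypothesis; the result is statistically significant at the 0.01 level.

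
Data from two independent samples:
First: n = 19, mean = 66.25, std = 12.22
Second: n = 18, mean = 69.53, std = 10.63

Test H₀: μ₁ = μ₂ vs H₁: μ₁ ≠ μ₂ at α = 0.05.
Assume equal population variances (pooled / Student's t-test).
Student's two-sample t-test (equal variances):
H₀: μ₁ = μ₂
H₁: μ₁ ≠ μ₂
df = n₁ + n₂ - 2 = 35
Pooled variance s_p² = [(n₁-1)s₁² + (n₂-1)s₂²] / (n₁ + n₂ - 2) = [(18)(12.22²) + (17)(10.63²)] / 35 = 131.6817
SE = √(s_p²(1/n₁ + 1/n₂)) = √(131.6817 × (1/19 + 1/18)) = 3.7744
t = (x̄₁ - x̄₂) / SE = (66.25 - 69.53) / 3.7744 = -3.28 / 3.7744 = -0.869
p-value = 0.3908

Since p-value > α = 0.05, we fail to reject H₀.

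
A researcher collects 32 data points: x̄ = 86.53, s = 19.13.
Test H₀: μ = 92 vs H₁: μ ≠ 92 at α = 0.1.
One-sample t-test:
H₀: μ = 92
H₁: μ ≠ 92
df = n - 1 = 31
t = (x̄ - μ₀) / (s/√n) = (86.53 - 92) / (19.13/√32) = -1.618
p-value = 0.1159

Since p-value > α = 0.1, we fail to reject H₀.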